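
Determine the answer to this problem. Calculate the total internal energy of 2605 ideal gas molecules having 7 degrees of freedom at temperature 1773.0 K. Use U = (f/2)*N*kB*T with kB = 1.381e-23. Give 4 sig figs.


Step 1: f/2 = 7/2 = 3.5
Step 2: N*kB*T = 2605*1.381e-23*1773.0 = 6.378e-17
Step 3: U = 3.5 * 6.378e-17 = 2.232e-16 J

2.232e-16


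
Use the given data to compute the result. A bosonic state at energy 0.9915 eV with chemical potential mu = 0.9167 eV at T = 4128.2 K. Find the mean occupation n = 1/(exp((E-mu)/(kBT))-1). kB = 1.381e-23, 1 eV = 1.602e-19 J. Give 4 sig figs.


Step 1: (E - mu) = 0.0748 eV
Step 2: x = (E-mu)*eV/(kB*T) = 0.0748*1.602e-19/(1.381e-23*4128.2) = 0.2102
Step 3: exp(x) = 1.234
Step 4: n = 1/(exp(x)-1) = 4.275

4.275


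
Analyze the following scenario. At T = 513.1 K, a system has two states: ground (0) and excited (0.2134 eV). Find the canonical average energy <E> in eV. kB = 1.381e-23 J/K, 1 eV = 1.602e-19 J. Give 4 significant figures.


Step 1: beta*E = 0.2134*1.602e-19/(1.381e-23*513.1) = 4.825
Step 2: exp(-beta*E) = 0.00803
Step 3: <E> = 0.2134*0.00803/(1+0.00803) = 0.0017 eV

0.0017


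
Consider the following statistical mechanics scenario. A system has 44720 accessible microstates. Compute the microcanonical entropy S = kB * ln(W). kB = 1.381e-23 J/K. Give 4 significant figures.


Step 1: ln(W) = ln(44720) = 10.71
Step 2: S = kB * ln(W) = 1.381e-23 * 10.71
Step 3: S = 1.479e-22 J/K

1.479e-22


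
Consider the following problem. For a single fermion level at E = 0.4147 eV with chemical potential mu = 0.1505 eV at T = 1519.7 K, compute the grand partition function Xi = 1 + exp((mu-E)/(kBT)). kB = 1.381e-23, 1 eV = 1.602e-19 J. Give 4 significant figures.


Step 1: (mu - E) = 0.1505 - 0.4147 = -0.2642 eV
Step 2: x = (mu-E)*eV/(kB*T) = -0.2642*1.602e-19/(1.381e-23*1519.7) = -2.017
Step 3: exp(x) = 0.1331
Step 4: Xi = 1 + 0.1331 = 1.133

1.133


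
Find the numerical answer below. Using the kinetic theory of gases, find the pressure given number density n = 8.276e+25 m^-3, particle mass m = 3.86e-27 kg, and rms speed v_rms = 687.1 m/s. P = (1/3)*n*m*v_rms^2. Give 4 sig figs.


Step 1: v_rms^2 = 687.1^2 = 4.721e+05
Step 2: n*m = 8.276e+25*3.86e-27 = 0.3195
Step 3: P = (1/3)*0.3195*4.721e+05 = 5.027e+04 Pa

5.027e+04


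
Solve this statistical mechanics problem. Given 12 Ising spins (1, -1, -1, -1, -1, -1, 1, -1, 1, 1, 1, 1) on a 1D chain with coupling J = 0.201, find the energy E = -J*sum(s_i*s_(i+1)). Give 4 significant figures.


Step 1: Nearest-neighbor products: -1, 1, 1, 1, 1, -1, -1, -1, 1, 1, 1
Step 2: Sum of products = 3
Step 3: E = -0.201 * 3 = -0.603

-0.603


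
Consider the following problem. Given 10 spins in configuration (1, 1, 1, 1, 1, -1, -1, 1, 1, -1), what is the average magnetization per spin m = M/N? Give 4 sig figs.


Step 1: Count up spins (+1): 7, down spins (-1): 3
Step 2: Total magnetization M = 7 - 3 = 4
Step 3: m = M/N = 4/10 = 0.4

0.4


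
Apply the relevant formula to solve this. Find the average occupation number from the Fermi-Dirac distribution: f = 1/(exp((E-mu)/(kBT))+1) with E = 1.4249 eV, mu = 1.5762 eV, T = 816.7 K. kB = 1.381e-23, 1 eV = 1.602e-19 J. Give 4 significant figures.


Step 1: (E - mu) = 1.4249 - 1.5762 = -0.1513 eV
Step 2: Convert: (E-mu)*eV = -2.424e-20 J
Step 3: x = (E-mu)*eV/(kB*T) = -2.149
Step 4: f = 1/(exp(-2.149)+1) = 0.8956

0.8956


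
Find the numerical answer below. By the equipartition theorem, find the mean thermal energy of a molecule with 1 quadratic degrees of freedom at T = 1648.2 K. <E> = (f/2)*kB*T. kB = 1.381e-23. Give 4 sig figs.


Step 1: f/2 = 1/2 = 0.5
Step 2: kB*T = 1.381e-23 * 1648.2 = 2.276e-20
Step 3: <E> = 0.5 * 2.276e-20 = 1.138e-20 J

1.138e-20


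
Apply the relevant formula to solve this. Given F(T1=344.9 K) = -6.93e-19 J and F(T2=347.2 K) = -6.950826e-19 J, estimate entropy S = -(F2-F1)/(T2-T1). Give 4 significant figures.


Step 1: dF = F2 - F1 = -6.950826e-19 - (-6.93e-19) = -2.0826e-21 J
Step 2: dT = T2 - T1 = 347.2 - 344.9 = 2.3 K
Step 3: S = -dF/dT = -(-2.0826e-21)/2.3 = 9.055e-22 J/K

9.055e-22


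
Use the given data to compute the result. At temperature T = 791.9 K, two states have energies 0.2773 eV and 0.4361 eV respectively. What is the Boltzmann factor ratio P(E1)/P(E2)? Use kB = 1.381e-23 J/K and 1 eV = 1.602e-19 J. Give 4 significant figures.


Step 1: Compute energy difference dE = E1 - E2 = 0.2773 - 0.4361 = -0.1588 eV
Step 2: Convert to Joules: dE_J = -0.1588 * 1.602e-19 = -2.544e-20 J
Step 3: Compute exponent = -dE_J / (kB * T) = -(-2.544e-20) / (1.381e-23 * 791.9) = 2.326
Step 4: P(E1)/P(E2) = exp(2.326) = 10.24

10.24


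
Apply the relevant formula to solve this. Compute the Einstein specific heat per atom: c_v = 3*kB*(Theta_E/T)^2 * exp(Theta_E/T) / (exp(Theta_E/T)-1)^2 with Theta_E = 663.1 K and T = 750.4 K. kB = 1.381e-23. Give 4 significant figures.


Step 1: x = Theta_E/T = 663.1/750.4 = 0.8837
Step 2: x^2 = 0.7809
Step 3: exp(x) = 2.42
Step 4: c_v = 3*1.381e-23*0.7809*2.42/(2.42-1)^2 = 3.884e-23

3.884e-23


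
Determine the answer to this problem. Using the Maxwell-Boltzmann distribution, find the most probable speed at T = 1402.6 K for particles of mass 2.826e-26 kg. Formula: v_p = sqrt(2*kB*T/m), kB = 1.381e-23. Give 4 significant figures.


Step 1: Numerator = 2*kB*T = 2*1.381e-23*1402.6 = 3.874e-20
Step 2: Ratio = 3.874e-20 / 2.826e-26 = 1.371e+06
Step 3: v_p = sqrt(1.371e+06) = 1171 m/s

1171


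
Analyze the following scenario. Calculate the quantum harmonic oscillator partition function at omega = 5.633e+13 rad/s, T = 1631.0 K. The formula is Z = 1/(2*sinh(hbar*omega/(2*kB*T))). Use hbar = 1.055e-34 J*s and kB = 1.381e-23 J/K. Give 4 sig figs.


Step 1: Compute x = hbar*omega/(kB*T) = 1.055e-34*5.633e+13/(1.381e-23*1631.0) = 0.2638
Step 2: x/2 = 0.1319
Step 3: sinh(x/2) = 0.1323
Step 4: Z = 1/(2*0.1323) = 3.779

3.779


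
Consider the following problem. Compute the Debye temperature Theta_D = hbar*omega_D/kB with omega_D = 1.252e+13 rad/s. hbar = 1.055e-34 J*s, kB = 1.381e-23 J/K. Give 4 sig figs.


Step 1: hbar*omega_D = 1.055e-34 * 1.252e+13 = 1.321e-21 J
Step 2: Theta_D = 1.321e-21 / 1.381e-23
Step 3: Theta_D = 95.65 K

95.65


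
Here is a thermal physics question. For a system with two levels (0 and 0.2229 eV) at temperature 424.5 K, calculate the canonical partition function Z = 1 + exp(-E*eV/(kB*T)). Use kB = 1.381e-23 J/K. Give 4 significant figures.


Step 1: Compute beta*E = E*eV/(kB*T) = 0.2229*1.602e-19/(1.381e-23*424.5) = 6.091
Step 2: exp(-beta*E) = exp(-6.091) = 0.002263
Step 3: Z = 1 + 0.002263 = 1.002

1.002


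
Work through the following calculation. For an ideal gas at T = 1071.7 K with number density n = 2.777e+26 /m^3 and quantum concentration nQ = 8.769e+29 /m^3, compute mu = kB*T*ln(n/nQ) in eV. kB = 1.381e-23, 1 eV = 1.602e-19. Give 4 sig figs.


Step 1: n/nQ = 2.777e+26/8.769e+29 = 0.0003167
Step 2: ln(n/nQ) = -8.058
Step 3: mu = kB*T*ln(n/nQ) = 1.48e-20*-8.058 = -1.193e-19 J
Step 4: Convert to eV: -1.193e-19/1.602e-19 = -0.7444 eV

-0.7444


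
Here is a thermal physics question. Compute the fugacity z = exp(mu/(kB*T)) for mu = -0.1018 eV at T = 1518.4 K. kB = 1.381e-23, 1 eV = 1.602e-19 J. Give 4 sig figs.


Step 1: Convert mu to Joules: -0.1018*1.602e-19 = -1.631e-20 J
Step 2: kB*T = 1.381e-23*1518.4 = 2.097e-20 J
Step 3: mu/(kB*T) = -0.7777
Step 4: z = exp(-0.7777) = 0.4594

0.4594


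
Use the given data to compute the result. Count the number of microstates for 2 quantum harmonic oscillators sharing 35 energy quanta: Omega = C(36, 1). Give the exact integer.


Step 1: Use binomial coefficient C(36, 1)
Step 2: Numerator = 36! / 35!
Step 3: Denominator = 1!
Step 4: Omega = 36

36


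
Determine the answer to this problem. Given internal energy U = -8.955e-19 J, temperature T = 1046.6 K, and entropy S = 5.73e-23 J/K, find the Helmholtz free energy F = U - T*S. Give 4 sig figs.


Step 1: T*S = 1046.6 * 5.73e-23 = 5.997e-20 J
Step 2: F = U - T*S = -8.955e-19 - 5.997e-20
Step 3: F = -9.555e-19 J

-9.555e-19


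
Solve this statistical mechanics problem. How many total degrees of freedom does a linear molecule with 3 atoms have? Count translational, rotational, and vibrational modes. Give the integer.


Step 1: Translational DOF = 3
Step 2: Rotational DOF (linear) = 2
Step 3: Vibrational DOF = 3*3 - 5 = 4
Step 4: Total = 3 + 2 + 4 = 9

9


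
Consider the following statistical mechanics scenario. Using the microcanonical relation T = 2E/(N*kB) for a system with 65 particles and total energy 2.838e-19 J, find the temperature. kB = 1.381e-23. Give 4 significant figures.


Step 1: Numerator = 2*E = 2*2.838e-19 = 5.676e-19 J
Step 2: Denominator = N*kB = 65*1.381e-23 = 8.977e-22
Step 3: T = 5.676e-19 / 8.977e-22 = 632.3 K

632.3


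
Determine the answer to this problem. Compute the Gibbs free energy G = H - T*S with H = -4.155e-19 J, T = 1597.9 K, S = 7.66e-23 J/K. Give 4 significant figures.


Step 1: T*S = 1597.9 * 7.66e-23 = 1.224e-19 J
Step 2: G = H - T*S = -4.155e-19 - 1.224e-19
Step 3: G = -5.379e-19 J

-5.379e-19


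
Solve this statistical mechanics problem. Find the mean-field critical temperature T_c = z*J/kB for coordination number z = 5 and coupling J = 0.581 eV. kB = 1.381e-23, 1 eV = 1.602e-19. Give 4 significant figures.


Step 1: z*J = 5*0.581 = 2.905 eV
Step 2: Convert to Joules: 2.905*1.602e-19 = 4.654e-19 J
Step 3: T_c = 4.654e-19 / 1.381e-23 = 3.37e+04 K

3.37e+04


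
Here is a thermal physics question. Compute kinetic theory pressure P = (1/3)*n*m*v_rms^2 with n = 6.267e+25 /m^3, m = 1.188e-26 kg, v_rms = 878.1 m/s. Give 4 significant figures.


Step 1: v_rms^2 = 878.1^2 = 7.711e+05
Step 2: n*m = 6.267e+25*1.188e-26 = 0.7445
Step 3: P = (1/3)*0.7445*7.711e+05 = 1.914e+05 Pa

1.914e+05


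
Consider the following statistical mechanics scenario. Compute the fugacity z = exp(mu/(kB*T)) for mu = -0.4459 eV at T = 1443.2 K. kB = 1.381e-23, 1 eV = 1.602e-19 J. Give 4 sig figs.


Step 1: Convert mu to Joules: -0.4459*1.602e-19 = -7.143e-20 J
Step 2: kB*T = 1.381e-23*1443.2 = 1.993e-20 J
Step 3: mu/(kB*T) = -3.584
Step 4: z = exp(-3.584) = 0.02776

0.02776


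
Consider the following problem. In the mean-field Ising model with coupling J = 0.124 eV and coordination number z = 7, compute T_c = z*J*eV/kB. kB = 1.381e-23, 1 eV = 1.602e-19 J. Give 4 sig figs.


Step 1: z*J = 7*0.124 = 0.868 eV
Step 2: Convert to Joules: 0.868*1.602e-19 = 1.391e-19 J
Step 3: T_c = 1.391e-19 / 1.381e-23 = 1.007e+04 K

1.007e+04


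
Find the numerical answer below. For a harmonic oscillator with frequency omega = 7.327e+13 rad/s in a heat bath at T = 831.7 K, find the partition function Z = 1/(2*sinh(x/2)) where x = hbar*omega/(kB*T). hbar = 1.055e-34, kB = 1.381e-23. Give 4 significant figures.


Step 1: Compute x = hbar*omega/(kB*T) = 1.055e-34*7.327e+13/(1.381e-23*831.7) = 0.673
Step 2: x/2 = 0.3365
Step 3: sinh(x/2) = 0.3429
Step 4: Z = 1/(2*0.3429) = 1.458

1.458


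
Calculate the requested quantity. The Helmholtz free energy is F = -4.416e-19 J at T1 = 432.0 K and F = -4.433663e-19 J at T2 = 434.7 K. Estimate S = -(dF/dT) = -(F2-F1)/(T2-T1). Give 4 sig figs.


Step 1: dF = F2 - F1 = -4.433663e-19 - (-4.416e-19) = -1.7663e-21 J
Step 2: dT = T2 - T1 = 434.7 - 432.0 = 2.7 K
Step 3: S = -dF/dT = -(-1.7663e-21)/2.7 = 6.542e-22 J/K

6.542e-22


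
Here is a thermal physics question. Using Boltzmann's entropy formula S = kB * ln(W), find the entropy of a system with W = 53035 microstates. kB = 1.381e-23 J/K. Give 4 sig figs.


Step 1: ln(W) = ln(53035) = 10.88
Step 2: S = kB * ln(W) = 1.381e-23 * 10.88
Step 3: S = 1.502e-22 J/K

1.502e-22


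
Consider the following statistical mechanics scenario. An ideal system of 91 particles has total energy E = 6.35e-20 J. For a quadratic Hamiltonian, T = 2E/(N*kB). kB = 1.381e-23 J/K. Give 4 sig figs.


Step 1: Numerator = 2*E = 2*6.35e-20 = 1.27e-19 J
Step 2: Denominator = N*kB = 91*1.381e-23 = 1.257e-21
Step 3: T = 1.27e-19 / 1.257e-21 = 101.1 K

101.1


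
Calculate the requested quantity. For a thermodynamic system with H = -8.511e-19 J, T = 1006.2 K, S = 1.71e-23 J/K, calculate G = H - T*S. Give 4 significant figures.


Step 1: T*S = 1006.2 * 1.71e-23 = 1.721e-20 J
Step 2: G = H - T*S = -8.511e-19 - 1.721e-20
Step 3: G = -8.683e-19 J

-8.683e-19


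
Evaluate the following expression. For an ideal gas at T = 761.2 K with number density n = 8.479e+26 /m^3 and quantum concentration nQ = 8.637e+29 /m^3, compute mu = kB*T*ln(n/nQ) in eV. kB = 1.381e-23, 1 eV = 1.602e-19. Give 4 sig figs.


Step 1: n/nQ = 8.479e+26/8.637e+29 = 0.0009817
Step 2: ln(n/nQ) = -6.926
Step 3: mu = kB*T*ln(n/nQ) = 1.051e-20*-6.926 = -7.281e-20 J
Step 4: Convert to eV: -7.281e-20/1.602e-19 = -0.4545 eV

-0.4545


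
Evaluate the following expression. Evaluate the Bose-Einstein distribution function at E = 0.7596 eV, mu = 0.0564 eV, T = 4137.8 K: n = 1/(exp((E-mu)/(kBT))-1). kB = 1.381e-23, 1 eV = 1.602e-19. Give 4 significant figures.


Step 1: (E - mu) = 0.7032 eV
Step 2: x = (E-mu)*eV/(kB*T) = 0.7032*1.602e-19/(1.381e-23*4137.8) = 1.971
Step 3: exp(x) = 7.181
Step 4: n = 1/(exp(x)-1) = 0.1618

0.1618


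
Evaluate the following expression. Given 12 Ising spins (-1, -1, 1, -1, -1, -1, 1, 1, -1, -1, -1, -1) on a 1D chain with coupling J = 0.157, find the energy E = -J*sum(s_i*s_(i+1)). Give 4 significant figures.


Step 1: Nearest-neighbor products: 1, -1, -1, 1, 1, -1, 1, -1, 1, 1, 1
Step 2: Sum of products = 3
Step 3: E = -0.157 * 3 = -0.471

-0.471


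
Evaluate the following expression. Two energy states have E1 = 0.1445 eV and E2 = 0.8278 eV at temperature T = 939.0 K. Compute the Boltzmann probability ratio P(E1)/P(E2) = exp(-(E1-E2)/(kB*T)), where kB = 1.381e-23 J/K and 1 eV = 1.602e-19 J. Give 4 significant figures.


Step 1: Compute energy difference dE = E1 - E2 = 0.1445 - 0.8278 = -0.6833 eV
Step 2: Convert to Joules: dE_J = -0.6833 * 1.602e-19 = -1.095e-19 J
Step 3: Compute exponent = -dE_J / (kB * T) = -(-1.095e-19) / (1.381e-23 * 939.0) = 8.441
Step 4: P(E1)/P(E2) = exp(8.441) = 4635

4635


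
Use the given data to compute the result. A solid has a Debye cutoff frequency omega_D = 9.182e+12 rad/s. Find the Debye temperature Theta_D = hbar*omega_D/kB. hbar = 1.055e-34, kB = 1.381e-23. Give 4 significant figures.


Step 1: hbar*omega_D = 1.055e-34 * 9.182e+12 = 9.687e-22 J
Step 2: Theta_D = 9.687e-22 / 1.381e-23
Step 3: Theta_D = 70.14 K

70.14


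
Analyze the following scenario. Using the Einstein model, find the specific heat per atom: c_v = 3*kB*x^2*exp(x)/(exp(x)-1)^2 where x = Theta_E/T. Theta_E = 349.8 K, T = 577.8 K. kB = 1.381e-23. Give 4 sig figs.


Step 1: x = Theta_E/T = 349.8/577.8 = 0.6054
Step 2: x^2 = 0.3665
Step 3: exp(x) = 1.832
Step 4: c_v = 3*1.381e-23*0.3665*1.832/(1.832-1)^2 = 4.019e-23

4.019e-23


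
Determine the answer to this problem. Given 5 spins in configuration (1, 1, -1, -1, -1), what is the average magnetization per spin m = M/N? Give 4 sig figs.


Step 1: Count up spins (+1): 2, down spins (-1): 3
Step 2: Total magnetization M = 2 - 3 = -1
Step 3: m = M/N = -1/5 = -0.2

-0.2


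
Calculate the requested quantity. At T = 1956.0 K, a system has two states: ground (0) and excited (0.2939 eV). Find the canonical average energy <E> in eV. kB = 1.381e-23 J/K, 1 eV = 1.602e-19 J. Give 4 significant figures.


Step 1: beta*E = 0.2939*1.602e-19/(1.381e-23*1956.0) = 1.743
Step 2: exp(-beta*E) = 0.175
Step 3: <E> = 0.2939*0.175/(1+0.175) = 0.04377 eV

0.04377


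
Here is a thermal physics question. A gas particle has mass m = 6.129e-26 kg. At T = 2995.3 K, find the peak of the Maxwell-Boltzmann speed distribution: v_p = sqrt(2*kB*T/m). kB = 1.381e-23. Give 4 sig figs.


Step 1: Numerator = 2*kB*T = 2*1.381e-23*2995.3 = 8.273e-20
Step 2: Ratio = 8.273e-20 / 6.129e-26 = 1.35e+06
Step 3: v_p = sqrt(1.35e+06) = 1162 m/s

1162


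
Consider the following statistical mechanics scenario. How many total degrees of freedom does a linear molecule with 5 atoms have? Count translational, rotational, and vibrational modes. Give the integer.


Step 1: Translational DOF = 3
Step 2: Rotational DOF (linear) = 2
Step 3: Vibrational DOF = 3*5 - 5 = 10
Step 4: Total = 3 + 2 + 10 = 15

15


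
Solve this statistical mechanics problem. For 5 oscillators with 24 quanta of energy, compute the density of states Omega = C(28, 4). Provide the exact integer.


Step 1: Use binomial coefficient C(28, 4)
Step 2: Numerator = 28! / 24!
Step 3: Denominator = 4!
Step 4: Omega = 20475

20475


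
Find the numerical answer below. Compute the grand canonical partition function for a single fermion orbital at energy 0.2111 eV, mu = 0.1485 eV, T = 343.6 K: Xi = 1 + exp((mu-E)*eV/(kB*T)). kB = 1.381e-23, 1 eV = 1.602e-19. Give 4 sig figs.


Step 1: (mu - E) = 0.1485 - 0.2111 = -0.0626 eV
Step 2: x = (mu-E)*eV/(kB*T) = -0.0626*1.602e-19/(1.381e-23*343.6) = -2.113
Step 3: exp(x) = 0.1208
Step 4: Xi = 1 + 0.1208 = 1.121

1.121


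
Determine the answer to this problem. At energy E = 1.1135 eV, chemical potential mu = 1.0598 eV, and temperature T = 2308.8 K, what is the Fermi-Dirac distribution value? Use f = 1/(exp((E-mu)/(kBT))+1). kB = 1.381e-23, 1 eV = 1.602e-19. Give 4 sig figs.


Step 1: (E - mu) = 1.1135 - 1.0598 = 0.0537 eV
Step 2: Convert: (E-mu)*eV = 8.603e-21 J
Step 3: x = (E-mu)*eV/(kB*T) = 0.2698
Step 4: f = 1/(exp(0.2698)+1) = 0.433

0.433


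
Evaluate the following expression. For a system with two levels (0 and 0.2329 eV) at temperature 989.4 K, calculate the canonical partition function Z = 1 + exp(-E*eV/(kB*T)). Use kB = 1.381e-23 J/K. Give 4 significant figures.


Step 1: Compute beta*E = E*eV/(kB*T) = 0.2329*1.602e-19/(1.381e-23*989.4) = 2.731
Step 2: exp(-beta*E) = exp(-2.731) = 0.06518
Step 3: Z = 1 + 0.06518 = 1.065

1.065


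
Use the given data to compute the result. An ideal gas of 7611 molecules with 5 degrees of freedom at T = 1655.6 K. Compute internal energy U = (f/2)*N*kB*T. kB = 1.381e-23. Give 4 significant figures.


Step 1: f/2 = 5/2 = 2.5
Step 2: N*kB*T = 7611*1.381e-23*1655.6 = 1.74e-16
Step 3: U = 2.5 * 1.74e-16 = 4.35e-16 J

4.35e-16


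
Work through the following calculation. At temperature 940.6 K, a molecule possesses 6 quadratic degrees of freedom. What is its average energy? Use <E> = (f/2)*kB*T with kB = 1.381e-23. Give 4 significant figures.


Step 1: f/2 = 6/2 = 3
Step 2: kB*T = 1.381e-23 * 940.6 = 1.299e-20
Step 3: <E> = 3 * 1.299e-20 = 3.897e-20 J

3.897e-20


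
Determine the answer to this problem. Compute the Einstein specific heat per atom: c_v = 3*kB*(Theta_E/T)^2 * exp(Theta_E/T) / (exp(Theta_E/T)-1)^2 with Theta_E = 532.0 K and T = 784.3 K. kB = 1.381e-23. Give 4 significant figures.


Step 1: x = Theta_E/T = 532.0/784.3 = 0.6783
Step 2: x^2 = 0.4601
Step 3: exp(x) = 1.971
Step 4: c_v = 3*1.381e-23*0.4601*1.971/(1.971-1)^2 = 3.988e-23

3.988e-23


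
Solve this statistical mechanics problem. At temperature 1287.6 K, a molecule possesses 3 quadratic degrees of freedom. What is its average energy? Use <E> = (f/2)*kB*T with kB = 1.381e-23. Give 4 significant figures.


Step 1: f/2 = 3/2 = 1.5
Step 2: kB*T = 1.381e-23 * 1287.6 = 1.778e-20
Step 3: <E> = 1.5 * 1.778e-20 = 2.667e-20 J

2.667e-20


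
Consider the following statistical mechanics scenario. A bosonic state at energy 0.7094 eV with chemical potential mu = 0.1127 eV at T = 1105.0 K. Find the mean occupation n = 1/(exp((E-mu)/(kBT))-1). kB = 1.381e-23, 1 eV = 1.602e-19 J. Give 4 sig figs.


Step 1: (E - mu) = 0.5967 eV
Step 2: x = (E-mu)*eV/(kB*T) = 0.5967*1.602e-19/(1.381e-23*1105.0) = 6.264
Step 3: exp(x) = 525.4
Step 4: n = 1/(exp(x)-1) = 0.001907

0.001907


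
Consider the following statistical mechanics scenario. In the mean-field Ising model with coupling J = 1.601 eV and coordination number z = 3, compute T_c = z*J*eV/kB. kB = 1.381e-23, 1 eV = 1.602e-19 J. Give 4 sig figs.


Step 1: z*J = 3*1.601 = 4.803 eV
Step 2: Convert to Joules: 4.803*1.602e-19 = 7.694e-19 J
Step 3: T_c = 7.694e-19 / 1.381e-23 = 5.572e+04 K

5.572e+04


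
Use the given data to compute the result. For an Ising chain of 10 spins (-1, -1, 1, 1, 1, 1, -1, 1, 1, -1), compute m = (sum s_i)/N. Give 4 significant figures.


Step 1: Count up spins (+1): 6, down spins (-1): 4
Step 2: Total magnetization M = 6 - 4 = 2
Step 3: m = M/N = 2/10 = 0.2

0.2


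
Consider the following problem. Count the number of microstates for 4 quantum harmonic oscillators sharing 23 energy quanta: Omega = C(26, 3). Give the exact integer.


Step 1: Use binomial coefficient C(26, 3)
Step 2: Numerator = 26! / 23!
Step 3: Denominator = 3!
Step 4: Omega = 2600

2600


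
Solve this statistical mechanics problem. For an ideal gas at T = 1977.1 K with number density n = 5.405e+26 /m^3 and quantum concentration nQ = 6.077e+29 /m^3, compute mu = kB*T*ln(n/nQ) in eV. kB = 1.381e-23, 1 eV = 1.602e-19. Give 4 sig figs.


Step 1: n/nQ = 5.405e+26/6.077e+29 = 0.0008894
Step 2: ln(n/nQ) = -7.025
Step 3: mu = kB*T*ln(n/nQ) = 2.73e-20*-7.025 = -1.918e-19 J
Step 4: Convert to eV: -1.918e-19/1.602e-19 = -1.197 eV

-1.197


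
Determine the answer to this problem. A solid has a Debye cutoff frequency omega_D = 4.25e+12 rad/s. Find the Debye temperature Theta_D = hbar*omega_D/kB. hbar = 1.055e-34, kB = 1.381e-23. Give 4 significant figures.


Step 1: hbar*omega_D = 1.055e-34 * 4.25e+12 = 4.484e-22 J
Step 2: Theta_D = 4.484e-22 / 1.381e-23
Step 3: Theta_D = 32.47 K

32.47


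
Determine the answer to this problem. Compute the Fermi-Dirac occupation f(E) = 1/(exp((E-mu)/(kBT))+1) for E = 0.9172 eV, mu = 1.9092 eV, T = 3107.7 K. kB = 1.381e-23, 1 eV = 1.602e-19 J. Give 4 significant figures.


Step 1: (E - mu) = 0.9172 - 1.9092 = -0.992 eV
Step 2: Convert: (E-mu)*eV = -1.589e-19 J
Step 3: x = (E-mu)*eV/(kB*T) = -3.703
Step 4: f = 1/(exp(-3.703)+1) = 0.9759

0.9759


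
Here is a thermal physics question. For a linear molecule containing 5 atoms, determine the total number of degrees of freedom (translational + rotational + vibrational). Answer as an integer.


Step 1: Translational DOF = 3
Step 2: Rotational DOF (linear) = 2
Step 3: Vibrational DOF = 3*5 - 5 = 10
Step 4: Total = 3 + 2 + 10 = 15

15


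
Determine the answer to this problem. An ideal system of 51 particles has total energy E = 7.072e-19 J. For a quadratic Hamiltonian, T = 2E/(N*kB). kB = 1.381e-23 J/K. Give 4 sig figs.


Step 1: Numerator = 2*E = 2*7.072e-19 = 1.414e-18 J
Step 2: Denominator = N*kB = 51*1.381e-23 = 7.043e-22
Step 3: T = 1.414e-18 / 7.043e-22 = 2008 K

2008


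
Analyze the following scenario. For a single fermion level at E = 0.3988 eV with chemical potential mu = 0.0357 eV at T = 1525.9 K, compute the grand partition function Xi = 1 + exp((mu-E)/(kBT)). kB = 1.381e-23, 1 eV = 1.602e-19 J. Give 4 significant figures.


Step 1: (mu - E) = 0.0357 - 0.3988 = -0.3631 eV
Step 2: x = (mu-E)*eV/(kB*T) = -0.3631*1.602e-19/(1.381e-23*1525.9) = -2.76
Step 3: exp(x) = 0.06327
Step 4: Xi = 1 + 0.06327 = 1.063

1.063


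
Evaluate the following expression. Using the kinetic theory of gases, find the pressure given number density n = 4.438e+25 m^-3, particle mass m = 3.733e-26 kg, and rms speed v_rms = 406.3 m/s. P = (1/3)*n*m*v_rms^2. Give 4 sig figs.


Step 1: v_rms^2 = 406.3^2 = 1.651e+05
Step 2: n*m = 4.438e+25*3.733e-26 = 1.657
Step 3: P = (1/3)*1.657*1.651e+05 = 9.116e+04 Pa

9.116e+04


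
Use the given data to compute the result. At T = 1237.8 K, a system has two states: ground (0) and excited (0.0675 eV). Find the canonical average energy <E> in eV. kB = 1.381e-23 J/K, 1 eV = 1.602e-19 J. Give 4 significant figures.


Step 1: beta*E = 0.0675*1.602e-19/(1.381e-23*1237.8) = 0.6326
Step 2: exp(-beta*E) = 0.5312
Step 3: <E> = 0.0675*0.5312/(1+0.5312) = 0.02342 eV

0.02342


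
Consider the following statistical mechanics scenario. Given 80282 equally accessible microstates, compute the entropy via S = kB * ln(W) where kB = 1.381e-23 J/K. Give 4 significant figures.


Step 1: ln(W) = ln(80282) = 11.29
Step 2: S = kB * ln(W) = 1.381e-23 * 11.29
Step 3: S = 1.56e-22 J/K

1.56e-22


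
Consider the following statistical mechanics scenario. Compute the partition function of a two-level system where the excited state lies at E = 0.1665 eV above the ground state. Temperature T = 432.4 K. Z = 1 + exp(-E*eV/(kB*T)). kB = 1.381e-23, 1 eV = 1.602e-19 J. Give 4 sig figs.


Step 1: Compute beta*E = E*eV/(kB*T) = 0.1665*1.602e-19/(1.381e-23*432.4) = 4.467
Step 2: exp(-beta*E) = exp(-4.467) = 0.01148
Step 3: Z = 1 + 0.01148 = 1.011

1.011


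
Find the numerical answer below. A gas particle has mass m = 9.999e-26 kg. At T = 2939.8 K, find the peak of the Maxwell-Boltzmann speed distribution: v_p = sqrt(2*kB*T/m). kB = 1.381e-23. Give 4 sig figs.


Step 1: Numerator = 2*kB*T = 2*1.381e-23*2939.8 = 8.12e-20
Step 2: Ratio = 8.12e-20 / 9.999e-26 = 8.121e+05
Step 3: v_p = sqrt(8.121e+05) = 901.1 m/s

901.1


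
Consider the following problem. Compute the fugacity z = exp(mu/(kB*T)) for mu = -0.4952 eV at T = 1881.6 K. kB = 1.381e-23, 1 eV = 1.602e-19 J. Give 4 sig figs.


Step 1: Convert mu to Joules: -0.4952*1.602e-19 = -7.933e-20 J
Step 2: kB*T = 1.381e-23*1881.6 = 2.598e-20 J
Step 3: mu/(kB*T) = -3.053
Step 4: z = exp(-3.053) = 0.04722

0.04722


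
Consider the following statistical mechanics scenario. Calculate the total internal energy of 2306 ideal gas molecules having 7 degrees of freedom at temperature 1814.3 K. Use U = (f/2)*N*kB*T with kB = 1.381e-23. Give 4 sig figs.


Step 1: f/2 = 7/2 = 3.5
Step 2: N*kB*T = 2306*1.381e-23*1814.3 = 5.778e-17
Step 3: U = 3.5 * 5.778e-17 = 2.022e-16 J

2.022e-16


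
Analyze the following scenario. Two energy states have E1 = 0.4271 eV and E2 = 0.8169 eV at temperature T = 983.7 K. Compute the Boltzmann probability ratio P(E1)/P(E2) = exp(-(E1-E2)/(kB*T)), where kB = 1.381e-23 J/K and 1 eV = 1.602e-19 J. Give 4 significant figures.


Step 1: Compute energy difference dE = E1 - E2 = 0.4271 - 0.8169 = -0.3898 eV
Step 2: Convert to Joules: dE_J = -0.3898 * 1.602e-19 = -6.245e-20 J
Step 3: Compute exponent = -dE_J / (kB * T) = -(-6.245e-20) / (1.381e-23 * 983.7) = 4.597
Step 4: P(E1)/P(E2) = exp(4.597) = 99.16

99.16


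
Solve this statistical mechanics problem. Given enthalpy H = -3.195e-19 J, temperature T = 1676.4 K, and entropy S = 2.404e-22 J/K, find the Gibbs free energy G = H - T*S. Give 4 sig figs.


Step 1: T*S = 1676.4 * 2.404e-22 = 4.03e-19 J
Step 2: G = H - T*S = -3.195e-19 - 4.03e-19
Step 3: G = -7.225e-19 J

-7.225e-19


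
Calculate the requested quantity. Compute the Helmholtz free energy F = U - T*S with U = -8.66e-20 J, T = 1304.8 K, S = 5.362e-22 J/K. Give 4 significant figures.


Step 1: T*S = 1304.8 * 5.362e-22 = 6.996e-19 J
Step 2: F = U - T*S = -8.66e-20 - 6.996e-19
Step 3: F = -7.862e-19 J

-7.862e-19


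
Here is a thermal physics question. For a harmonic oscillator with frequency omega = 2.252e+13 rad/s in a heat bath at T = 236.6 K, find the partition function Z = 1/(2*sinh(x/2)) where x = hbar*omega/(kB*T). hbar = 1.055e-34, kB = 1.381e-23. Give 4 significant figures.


Step 1: Compute x = hbar*omega/(kB*T) = 1.055e-34*2.252e+13/(1.381e-23*236.6) = 0.7271
Step 2: x/2 = 0.3636
Step 3: sinh(x/2) = 0.3716
Step 4: Z = 1/(2*0.3716) = 1.345

1.345


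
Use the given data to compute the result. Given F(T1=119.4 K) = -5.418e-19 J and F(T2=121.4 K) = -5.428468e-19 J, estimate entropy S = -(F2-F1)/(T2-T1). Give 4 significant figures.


Step 1: dF = F2 - F1 = -5.428468e-19 - (-5.418e-19) = -1.0468e-21 J
Step 2: dT = T2 - T1 = 121.4 - 119.4 = 2 K
Step 3: S = -dF/dT = -(-1.0468e-21)/2 = 5.234e-22 J/K

5.234e-22


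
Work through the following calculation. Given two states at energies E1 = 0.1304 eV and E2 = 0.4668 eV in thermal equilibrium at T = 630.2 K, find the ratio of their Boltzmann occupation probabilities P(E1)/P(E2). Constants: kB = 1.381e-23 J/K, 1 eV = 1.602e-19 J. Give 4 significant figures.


Step 1: Compute energy difference dE = E1 - E2 = 0.1304 - 0.4668 = -0.3364 eV
Step 2: Convert to Joules: dE_J = -0.3364 * 1.602e-19 = -5.389e-20 J
Step 3: Compute exponent = -dE_J / (kB * T) = -(-5.389e-20) / (1.381e-23 * 630.2) = 6.192
Step 4: P(E1)/P(E2) = exp(6.192) = 488.9

488.9


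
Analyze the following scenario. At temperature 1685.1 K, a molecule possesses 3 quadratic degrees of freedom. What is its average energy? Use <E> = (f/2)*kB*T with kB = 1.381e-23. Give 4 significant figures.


Step 1: f/2 = 3/2 = 1.5
Step 2: kB*T = 1.381e-23 * 1685.1 = 2.327e-20
Step 3: <E> = 1.5 * 2.327e-20 = 3.491e-20 J

3.491e-20


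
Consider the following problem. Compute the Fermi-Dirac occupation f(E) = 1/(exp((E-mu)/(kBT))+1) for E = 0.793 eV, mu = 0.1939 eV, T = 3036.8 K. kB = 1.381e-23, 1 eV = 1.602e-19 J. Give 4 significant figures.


Step 1: (E - mu) = 0.793 - 0.1939 = 0.5991 eV
Step 2: Convert: (E-mu)*eV = 9.598e-20 J
Step 3: x = (E-mu)*eV/(kB*T) = 2.289
Step 4: f = 1/(exp(2.289)+1) = 0.09208

0.09208


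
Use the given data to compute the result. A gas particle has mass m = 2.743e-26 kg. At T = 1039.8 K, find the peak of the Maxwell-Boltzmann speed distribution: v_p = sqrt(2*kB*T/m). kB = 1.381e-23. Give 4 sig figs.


Step 1: Numerator = 2*kB*T = 2*1.381e-23*1039.8 = 2.872e-20
Step 2: Ratio = 2.872e-20 / 2.743e-26 = 1.047e+06
Step 3: v_p = sqrt(1.047e+06) = 1023 m/s

1023


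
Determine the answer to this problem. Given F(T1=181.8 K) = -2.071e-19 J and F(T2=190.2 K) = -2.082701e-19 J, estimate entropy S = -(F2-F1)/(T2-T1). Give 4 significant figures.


Step 1: dF = F2 - F1 = -2.082701e-19 - (-2.071e-19) = -1.1701e-21 J
Step 2: dT = T2 - T1 = 190.2 - 181.8 = 8.4 K
Step 3: S = -dF/dT = -(-1.1701e-21)/8.4 = 1.393e-22 J/K

1.393e-22


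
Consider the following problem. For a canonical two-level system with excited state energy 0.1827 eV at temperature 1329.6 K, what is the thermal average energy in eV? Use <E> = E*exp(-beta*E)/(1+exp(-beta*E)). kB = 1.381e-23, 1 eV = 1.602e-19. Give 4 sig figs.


Step 1: beta*E = 0.1827*1.602e-19/(1.381e-23*1329.6) = 1.594
Step 2: exp(-beta*E) = 0.2031
Step 3: <E> = 0.1827*0.2031/(1+0.2031) = 0.03084 eV

0.03084


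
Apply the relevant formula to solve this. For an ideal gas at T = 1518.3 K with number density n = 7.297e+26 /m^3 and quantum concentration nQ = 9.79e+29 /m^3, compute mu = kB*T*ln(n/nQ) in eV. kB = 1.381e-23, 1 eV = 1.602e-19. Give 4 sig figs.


Step 1: n/nQ = 7.297e+26/9.79e+29 = 0.0007454
Step 2: ln(n/nQ) = -7.202
Step 3: mu = kB*T*ln(n/nQ) = 2.097e-20*-7.202 = -1.51e-19 J
Step 4: Convert to eV: -1.51e-19/1.602e-19 = -0.9426 eV

-0.9426


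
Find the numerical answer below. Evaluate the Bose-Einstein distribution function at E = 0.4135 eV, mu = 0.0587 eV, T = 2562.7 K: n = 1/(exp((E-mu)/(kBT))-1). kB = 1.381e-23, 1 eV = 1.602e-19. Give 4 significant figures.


Step 1: (E - mu) = 0.3548 eV
Step 2: x = (E-mu)*eV/(kB*T) = 0.3548*1.602e-19/(1.381e-23*2562.7) = 1.606
Step 3: exp(x) = 4.983
Step 4: n = 1/(exp(x)-1) = 0.2511

0.2511


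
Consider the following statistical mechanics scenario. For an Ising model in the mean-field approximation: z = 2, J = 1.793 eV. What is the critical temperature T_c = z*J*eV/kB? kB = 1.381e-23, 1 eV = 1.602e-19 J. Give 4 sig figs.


Step 1: z*J = 2*1.793 = 3.586 eV
Step 2: Convert to Joules: 3.586*1.602e-19 = 5.745e-19 J
Step 3: T_c = 5.745e-19 / 1.381e-23 = 4.16e+04 K

4.16e+04


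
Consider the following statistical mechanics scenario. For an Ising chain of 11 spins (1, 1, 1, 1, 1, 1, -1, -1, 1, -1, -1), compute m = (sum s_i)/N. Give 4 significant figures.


Step 1: Count up spins (+1): 7, down spins (-1): 4
Step 2: Total magnetization M = 7 - 4 = 3
Step 3: m = M/N = 3/11 = 0.2727

0.2727


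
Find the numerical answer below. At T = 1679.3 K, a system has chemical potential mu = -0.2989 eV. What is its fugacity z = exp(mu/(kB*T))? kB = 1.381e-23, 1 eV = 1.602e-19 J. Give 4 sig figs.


Step 1: Convert mu to Joules: -0.2989*1.602e-19 = -4.788e-20 J
Step 2: kB*T = 1.381e-23*1679.3 = 2.319e-20 J
Step 3: mu/(kB*T) = -2.065
Step 4: z = exp(-2.065) = 0.1269

0.1269


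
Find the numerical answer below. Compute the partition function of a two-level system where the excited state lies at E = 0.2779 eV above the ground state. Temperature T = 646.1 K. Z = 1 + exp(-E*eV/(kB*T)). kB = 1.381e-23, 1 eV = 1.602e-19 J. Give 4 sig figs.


Step 1: Compute beta*E = E*eV/(kB*T) = 0.2779*1.602e-19/(1.381e-23*646.1) = 4.99
Step 2: exp(-beta*E) = exp(-4.99) = 0.006809
Step 3: Z = 1 + 0.006809 = 1.007

1.007


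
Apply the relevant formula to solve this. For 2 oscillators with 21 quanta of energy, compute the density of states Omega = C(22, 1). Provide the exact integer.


Step 1: Use binomial coefficient C(22, 1)
Step 2: Numerator = 22! / 21!
Step 3: Denominator = 1!
Step 4: Omega = 22

22


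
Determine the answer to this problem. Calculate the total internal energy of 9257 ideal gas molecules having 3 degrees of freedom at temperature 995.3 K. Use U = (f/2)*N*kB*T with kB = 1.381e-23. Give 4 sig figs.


Step 1: f/2 = 3/2 = 1.5
Step 2: N*kB*T = 9257*1.381e-23*995.3 = 1.272e-16
Step 3: U = 1.5 * 1.272e-16 = 1.909e-16 J

1.909e-16


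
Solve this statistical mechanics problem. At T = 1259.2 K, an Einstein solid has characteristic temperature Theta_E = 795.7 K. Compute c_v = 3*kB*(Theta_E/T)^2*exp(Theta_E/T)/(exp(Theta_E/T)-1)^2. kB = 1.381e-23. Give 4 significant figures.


Step 1: x = Theta_E/T = 795.7/1259.2 = 0.6319
Step 2: x^2 = 0.3993
Step 3: exp(x) = 1.881
Step 4: c_v = 3*1.381e-23*0.3993*1.881/(1.881-1)^2 = 4.008e-23

4.008e-23


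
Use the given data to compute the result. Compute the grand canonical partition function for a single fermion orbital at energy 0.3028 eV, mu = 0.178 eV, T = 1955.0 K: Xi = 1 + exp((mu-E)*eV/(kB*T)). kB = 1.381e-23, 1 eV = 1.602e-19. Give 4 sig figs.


Step 1: (mu - E) = 0.178 - 0.3028 = -0.1248 eV
Step 2: x = (mu-E)*eV/(kB*T) = -0.1248*1.602e-19/(1.381e-23*1955.0) = -0.7405
Step 3: exp(x) = 0.4769
Step 4: Xi = 1 + 0.4769 = 1.477

1.477


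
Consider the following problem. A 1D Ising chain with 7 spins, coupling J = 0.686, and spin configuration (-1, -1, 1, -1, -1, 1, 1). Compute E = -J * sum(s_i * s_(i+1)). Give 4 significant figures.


Step 1: Nearest-neighbor products: 1, -1, -1, 1, -1, 1
Step 2: Sum of products = 0
Step 3: E = -0.686 * 0 = 0

0


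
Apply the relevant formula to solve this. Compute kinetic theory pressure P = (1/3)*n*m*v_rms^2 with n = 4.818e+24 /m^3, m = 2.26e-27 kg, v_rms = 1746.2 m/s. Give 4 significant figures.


Step 1: v_rms^2 = 1746.2^2 = 3.049e+06
Step 2: n*m = 4.818e+24*2.26e-27 = 0.01089
Step 3: P = (1/3)*0.01089*3.049e+06 = 1.107e+04 Pa

1.107e+04


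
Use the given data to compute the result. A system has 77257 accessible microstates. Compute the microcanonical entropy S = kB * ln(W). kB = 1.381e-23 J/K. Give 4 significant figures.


Step 1: ln(W) = ln(77257) = 11.25
Step 2: S = kB * ln(W) = 1.381e-23 * 11.25
Step 3: S = 1.554e-22 J/K

1.554e-22


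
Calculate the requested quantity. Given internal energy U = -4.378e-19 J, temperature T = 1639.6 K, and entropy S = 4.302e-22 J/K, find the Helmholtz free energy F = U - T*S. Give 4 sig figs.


Step 1: T*S = 1639.6 * 4.302e-22 = 7.054e-19 J
Step 2: F = U - T*S = -4.378e-19 - 7.054e-19
Step 3: F = -1.143e-18 J

-1.143e-18


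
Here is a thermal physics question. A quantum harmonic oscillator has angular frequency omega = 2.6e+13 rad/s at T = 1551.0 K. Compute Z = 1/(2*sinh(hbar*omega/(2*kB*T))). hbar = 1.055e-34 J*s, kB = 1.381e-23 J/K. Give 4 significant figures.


Step 1: Compute x = hbar*omega/(kB*T) = 1.055e-34*2.6e+13/(1.381e-23*1551.0) = 0.1281
Step 2: x/2 = 0.06403
Step 3: sinh(x/2) = 0.06407
Step 4: Z = 1/(2*0.06407) = 7.803

7.803


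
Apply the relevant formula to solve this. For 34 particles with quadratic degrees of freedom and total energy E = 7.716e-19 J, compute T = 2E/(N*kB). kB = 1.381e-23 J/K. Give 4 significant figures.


Step 1: Numerator = 2*E = 2*7.716e-19 = 1.543e-18 J
Step 2: Denominator = N*kB = 34*1.381e-23 = 4.695e-22
Step 3: T = 1.543e-18 / 4.695e-22 = 3287 K

3287


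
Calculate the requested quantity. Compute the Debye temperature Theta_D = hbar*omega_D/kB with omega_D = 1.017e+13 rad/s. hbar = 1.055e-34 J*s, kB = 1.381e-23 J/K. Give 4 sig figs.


Step 1: hbar*omega_D = 1.055e-34 * 1.017e+13 = 1.073e-21 J
Step 2: Theta_D = 1.073e-21 / 1.381e-23
Step 3: Theta_D = 77.69 K

77.69


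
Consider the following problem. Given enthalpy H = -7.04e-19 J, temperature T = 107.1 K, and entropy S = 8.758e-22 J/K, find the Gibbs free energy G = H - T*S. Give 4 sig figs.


Step 1: T*S = 107.1 * 8.758e-22 = 9.38e-20 J
Step 2: G = H - T*S = -7.04e-19 - 9.38e-20
Step 3: G = -7.978e-19 J

-7.978e-19


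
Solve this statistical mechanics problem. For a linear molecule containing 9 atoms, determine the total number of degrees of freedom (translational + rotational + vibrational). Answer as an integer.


Step 1: Translational DOF = 3
Step 2: Rotational DOF (linear) = 2
Step 3: Vibrational DOF = 3*9 - 5 = 22
Step 4: Total = 3 + 2 + 22 = 27

27


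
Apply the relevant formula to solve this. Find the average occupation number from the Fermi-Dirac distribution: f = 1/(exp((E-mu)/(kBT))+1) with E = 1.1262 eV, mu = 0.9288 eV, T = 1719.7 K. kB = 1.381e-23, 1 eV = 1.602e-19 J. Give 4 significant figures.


Step 1: (E - mu) = 1.1262 - 0.9288 = 0.1974 eV
Step 2: Convert: (E-mu)*eV = 3.162e-20 J
Step 3: x = (E-mu)*eV/(kB*T) = 1.332
Step 4: f = 1/(exp(1.332)+1) = 0.2089

0.2089


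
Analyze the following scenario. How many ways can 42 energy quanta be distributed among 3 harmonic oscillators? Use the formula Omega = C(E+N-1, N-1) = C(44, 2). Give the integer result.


Step 1: Use binomial coefficient C(44, 2)
Step 2: Numerator = 44! / 42!
Step 3: Denominator = 2!
Step 4: Omega = 946

946


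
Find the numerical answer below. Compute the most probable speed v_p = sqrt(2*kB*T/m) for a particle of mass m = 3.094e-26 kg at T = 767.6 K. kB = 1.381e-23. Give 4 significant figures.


Step 1: Numerator = 2*kB*T = 2*1.381e-23*767.6 = 2.12e-20
Step 2: Ratio = 2.12e-20 / 3.094e-26 = 6.852e+05
Step 3: v_p = sqrt(6.852e+05) = 827.8 m/s

827.8


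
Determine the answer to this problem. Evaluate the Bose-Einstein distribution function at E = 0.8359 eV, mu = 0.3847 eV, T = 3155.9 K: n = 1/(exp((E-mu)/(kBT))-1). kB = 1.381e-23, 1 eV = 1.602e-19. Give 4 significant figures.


Step 1: (E - mu) = 0.4512 eV
Step 2: x = (E-mu)*eV/(kB*T) = 0.4512*1.602e-19/(1.381e-23*3155.9) = 1.658
Step 3: exp(x) = 5.251
Step 4: n = 1/(exp(x)-1) = 0.2352

0.2352


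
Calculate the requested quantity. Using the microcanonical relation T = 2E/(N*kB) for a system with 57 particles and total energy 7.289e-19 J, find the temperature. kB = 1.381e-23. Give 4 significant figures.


Step 1: Numerator = 2*E = 2*7.289e-19 = 1.458e-18 J
Step 2: Denominator = N*kB = 57*1.381e-23 = 7.872e-22
Step 3: T = 1.458e-18 / 7.872e-22 = 1852 K

1852


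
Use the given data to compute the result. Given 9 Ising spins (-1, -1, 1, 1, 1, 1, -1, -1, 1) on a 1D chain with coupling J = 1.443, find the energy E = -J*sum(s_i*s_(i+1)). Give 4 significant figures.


Step 1: Nearest-neighbor products: 1, -1, 1, 1, 1, -1, 1, -1
Step 2: Sum of products = 2
Step 3: E = -1.443 * 2 = -2.886

-2.886


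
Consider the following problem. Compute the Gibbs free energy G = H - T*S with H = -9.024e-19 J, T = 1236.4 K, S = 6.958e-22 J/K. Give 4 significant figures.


Step 1: T*S = 1236.4 * 6.958e-22 = 8.603e-19 J
Step 2: G = H - T*S = -9.024e-19 - 8.603e-19
Step 3: G = -1.763e-18 J

-1.763e-18


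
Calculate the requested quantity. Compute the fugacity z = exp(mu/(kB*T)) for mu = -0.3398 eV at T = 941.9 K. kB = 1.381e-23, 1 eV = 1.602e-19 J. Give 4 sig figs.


Step 1: Convert mu to Joules: -0.3398*1.602e-19 = -5.444e-20 J
Step 2: kB*T = 1.381e-23*941.9 = 1.301e-20 J
Step 3: mu/(kB*T) = -4.185
Step 4: z = exp(-4.185) = 0.01522

0.01522
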